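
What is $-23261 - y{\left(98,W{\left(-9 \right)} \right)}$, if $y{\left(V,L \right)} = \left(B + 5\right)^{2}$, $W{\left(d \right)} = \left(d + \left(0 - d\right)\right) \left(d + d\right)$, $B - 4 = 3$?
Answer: $-23405$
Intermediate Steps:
$B = 7$ ($B = 4 + 3 = 7$)
$W{\left(d \right)} = 0$ ($W{\left(d \right)} = \left(d - d\right) 2 d = 0 \cdot 2 d = 0$)
$y{\left(V,L \right)} = 144$ ($y{\left(V,L \right)} = \left(7 + 5\right)^{2} = 12^{2} = 144$)
$-23261 - y{\left(98,W{\left(-9 \right)} \right)} = -23261 - 144 = -23405$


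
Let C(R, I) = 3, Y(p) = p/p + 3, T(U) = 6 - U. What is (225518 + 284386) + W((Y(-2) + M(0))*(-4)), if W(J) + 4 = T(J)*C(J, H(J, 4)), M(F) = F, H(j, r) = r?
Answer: 509966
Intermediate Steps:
Y(p) = 4 (Y(p) = 1 + 3 = 4)
W(J) = 14 - 3*J (W(J) = -4 + (6 - J)*3 = -4 + (18 - 3*J) = 14 - 3*J)
(225518 + 284386) + W((Y(-2) + M(0))*(-4)) = (225518 + 284386) + (14 - 3*(4 + 0)*(-4)) = 509904 + (14 - 12*(-4)) = 509904 + (14 - 3*(-16)) = 509904 + (14 + 48) = 509904 + 62 = 509966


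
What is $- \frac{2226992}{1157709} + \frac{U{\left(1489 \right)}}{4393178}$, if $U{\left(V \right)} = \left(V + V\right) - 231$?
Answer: $- \frac{9780392033953}{5086021709202} \approx -1.923$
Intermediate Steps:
$U{\left(V \right)} = -231 + 2 V$ ($U{\left(V \right)} = 2 V - 231 = -231 + 2 V$)
$- \frac{2226992}{1157709} + \frac{U{\left(1489 \right)}}{4393178} = - \frac{2226992}{1157709} + \frac{-231 + 2 \cdot 1489}{4393178} = \left(-2226992\right) \frac{1}{1157709} + \left(-231 + 2978\right) \frac{1}{4393178} = - \frac{2226992}{1157709} + 2747 \cdot \frac{1}{4393178} = - \frac{2226992}{1157709} + \frac{2747}{4393178} = - \frac{9780392033953}{5086021709202}$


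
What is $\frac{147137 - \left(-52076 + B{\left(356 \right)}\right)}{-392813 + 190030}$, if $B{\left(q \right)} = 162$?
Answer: $- \frac{199051}{202783} \approx -0.9816$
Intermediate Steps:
$\frac{147137 - \left(-52076 + B{\left(356 \right)}\right)}{-392813 + 190030} = \frac{147137 - -51914}{-392813 + 190030} = \frac{147137 + \left(52076 - 162\right)}{-202783} = \left(147137 + 51914\right) \left(- \frac{1}{202783}\right) = 199051 \left(- \frac{1}{202783}\right) = - \frac{199051}{202783}$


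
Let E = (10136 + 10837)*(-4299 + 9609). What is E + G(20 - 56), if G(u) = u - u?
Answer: 111366630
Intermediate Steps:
G(u) = 0
E = 111366630 (E = 20973*5310 = 111366630)
E + G(20 - 56) = 111366630 + 0 = 111366630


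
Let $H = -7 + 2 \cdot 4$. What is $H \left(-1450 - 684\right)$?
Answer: $-2134$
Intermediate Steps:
$H = 1$ ($H = -7 + 8 = 1$)
$H \left(-1450 - 684\right) = 1 \left(-1450 - 684\right) = 1 \left(-2134\right) = -2134$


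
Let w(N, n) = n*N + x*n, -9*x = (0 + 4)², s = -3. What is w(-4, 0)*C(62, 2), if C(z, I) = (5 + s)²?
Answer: 0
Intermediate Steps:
x = -16/9 (x = -(0 + 4)²/9 = -⅑*4² = -⅑*16 = -16/9 ≈ -1.7778)
w(N, n) = -16*n/9 + N*n (w(N, n) = n*N - 16*n/9 = N*n - 16*n/9 = -16*n/9 + N*n)
C(z, I) = 4 (C(z, I) = (5 - 3)² = 2² = 4)
w(-4, 0)*C(62, 2) = ((⅑)*0*(-16 + 9*(-4)))*4 = ((⅑)*0*(-16 - 36))*4 = ((⅑)*0*(-52))*4 = 0*4 = 0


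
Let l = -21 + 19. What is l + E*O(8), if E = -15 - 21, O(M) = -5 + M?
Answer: -110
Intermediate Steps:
l = -2
E = -36
l + E*O(8) = -2 - 36*(-5 + 8) = -2 - 36*3 = -2 - 108 = -110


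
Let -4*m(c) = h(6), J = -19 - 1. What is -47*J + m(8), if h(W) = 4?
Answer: 939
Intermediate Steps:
J = -20
m(c) = -1 (m(c) = -1/4*4 = -1)
-47*J + m(8) = -47*(-20) - 1 = 940 - 1 = 939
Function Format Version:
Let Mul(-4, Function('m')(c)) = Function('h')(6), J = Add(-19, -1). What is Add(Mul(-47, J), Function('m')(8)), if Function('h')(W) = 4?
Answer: 939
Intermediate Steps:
J = -20
Function('m')(c) = -1 (Function('m')(c) = Mul(Rational(-1, 4), 4) = -1)
Add(Mul(-47, J), Function('m')(8)) = Add(Mul(-47, -20), -1) = Add(940, -1) = 939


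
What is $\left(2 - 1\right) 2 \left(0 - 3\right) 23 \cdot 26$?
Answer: $-3588$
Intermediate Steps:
$\left(2 - 1\right) 2 \left(0 - 3\right) 23 \cdot 26 = 1 \cdot 2 \left(-3\right) 23 \cdot 26 = 2 \left(-3\right) 23 \cdot 26 = \left(-6\right) 23 \cdot 26 = \left(-138\right) 26 = -3588$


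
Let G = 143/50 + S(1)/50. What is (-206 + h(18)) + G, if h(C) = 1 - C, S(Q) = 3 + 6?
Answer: -5499/25 ≈ -219.96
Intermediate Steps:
S(Q) = 9
G = 76/25 (G = 143/50 + 9/50 = 76/25 ≈ 3.0400)
(-206 + h(18)) + G = (-206 + (1 - 1*18)) + 76/25 = (-206 + (1 - 18)) + 76/25 = (-206 - 17) + 76/25 = -223 + 76/25 = -5499/25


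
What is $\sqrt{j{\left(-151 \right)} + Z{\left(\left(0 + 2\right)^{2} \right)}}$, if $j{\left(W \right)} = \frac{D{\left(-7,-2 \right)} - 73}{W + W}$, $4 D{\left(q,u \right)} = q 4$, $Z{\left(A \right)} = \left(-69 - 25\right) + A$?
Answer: $\frac{5 i \sqrt{81842}}{151} \approx 9.4729 i$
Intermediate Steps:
$Z{\left(A \right)} = -94 + A$
$D{\left(q,u \right)} = q$ ($D{\left(q,u \right)} = \frac{q 4}{4} = \frac{4 q}{4} = q$)
$j{\left(W \right)} = - \frac{40}{W}$ ($j{\left(W \right)} = \frac{-7 - 73}{W + W} = - \frac{80}{2 W} = - 80 \frac{1}{2 W} = - \frac{40}{W}$)
$\sqrt{j{\left(-151 \right)} + Z{\left(\left(0 + 2\right)^{2} \right)}} = \sqrt{- \frac{40}{-151} - \left(94 - \left(0 + 2\right)^{2}\right)} = \sqrt{\left(-40\right) \left(- \frac{1}{151}\right) - \left(94 - 2^{2}\right)} = \sqrt{\frac{40}{151} + \left(-94 + 4\right)} = \sqrt{\frac{40}{151} - 90} = \sqrt{- \frac{13550}{151}} = \frac{5 i \sqrt{81842}}{151}$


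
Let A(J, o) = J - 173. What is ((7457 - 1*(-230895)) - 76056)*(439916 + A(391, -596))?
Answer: 71431987664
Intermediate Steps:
A(J, o) = -173 + J
((7457 - 1*(-230895)) - 76056)*(439916 + A(391, -596)) = ((7457 - 1*(-230895)) - 76056)*(439916 + (-173 + 391)) = ((7457 + 230895) - 76056)*(439916 + 218) = (238352 - 76056)*440134 = 162296*440134 = 71431987664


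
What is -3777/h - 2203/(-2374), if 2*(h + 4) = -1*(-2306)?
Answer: -2145117/909242 ≈ -2.3592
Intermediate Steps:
h = 1149 (h = -4 + (-1*(-2306))/2 = -4 + (½)*2306 = -4 + 1153 = 1149)
-3777/h - 2203/(-2374) = -3777/1149 - 2203/(-2374) = -3777*1/1149 - 2203*(-1/2374) = -1259/383 + 2203/2374 = -2145117/909242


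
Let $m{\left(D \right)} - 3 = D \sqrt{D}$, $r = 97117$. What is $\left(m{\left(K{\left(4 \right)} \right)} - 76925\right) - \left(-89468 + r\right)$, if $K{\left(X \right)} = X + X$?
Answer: $-84571 + 16 \sqrt{2} \approx -84548.0$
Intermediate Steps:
$K{\left(X \right)} = 2 X$
$m{\left(D \right)} = 3 + D^{\frac{3}{2}}$ ($m{\left(D \right)} = 3 + D \sqrt{D} = 3 + D^{\frac{3}{2}}$)
$\left(m{\left(K{\left(4 \right)} \right)} - 76925\right) - \left(-89468 + r\right) = \left(\left(3 + \left(2 \cdot 4\right)^{\frac{3}{2}}\right) - 76925\right) + \left(89468 - 97117\right) = \left(\left(3 + 8^{\frac{3}{2}}\right) - 76925\right) + \left(89468 - 97117\right) = \left(\left(3 + 16 \sqrt{2}\right) - 76925\right) - 7649 = \left(-76922 + 16 \sqrt{2}\right) - 7649 = -84571 + 16 \sqrt{2}$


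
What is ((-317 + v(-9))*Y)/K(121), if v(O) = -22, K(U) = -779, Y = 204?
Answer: 69156/779 ≈ 88.775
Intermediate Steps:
((-317 + v(-9))*Y)/K(121) = ((-317 - 22)*204)/(-779) = -339*204*(-1/779) = -69156*(-1/779) = 69156/779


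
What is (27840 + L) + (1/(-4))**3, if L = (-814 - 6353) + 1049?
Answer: 1390207/64 ≈ 21722.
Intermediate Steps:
L = -6118 (L = -7167 + 1049 = -6118)
(27840 + L) + (1/(-4))**3 = (27840 - 6118) + (1/(-4))**3 = 21722 + (-1/4)**3 = 21722 - 1/64 = 1390207/64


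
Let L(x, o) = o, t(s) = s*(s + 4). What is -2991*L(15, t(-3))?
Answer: 8973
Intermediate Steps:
t(s) = s*(4 + s)
-2991*L(15, t(-3)) = -(-8973)*(4 - 3) = -(-8973) = -2991*(-3) = 8973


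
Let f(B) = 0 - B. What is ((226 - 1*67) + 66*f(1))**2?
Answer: 8649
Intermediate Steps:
f(B) = -B
((226 - 1*67) + 66*f(1))**2 = ((226 - 1*67) + 66*(-1*1))**2 = ((226 - 67) + 66*(-1))**2 = (159 - 66)**2 = 93**2 = 8649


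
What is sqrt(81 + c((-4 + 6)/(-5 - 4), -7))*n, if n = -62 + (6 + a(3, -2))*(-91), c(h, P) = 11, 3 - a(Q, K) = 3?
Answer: -1216*sqrt(23) ≈ -5831.7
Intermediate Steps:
a(Q, K) = 0 (a(Q, K) = 3 - 1*3 = 3 - 3 = 0)
n = -608 (n = -62 + (6 + 0)*(-91) = -62 + 6*(-91) = -62 - 546 = -608)
sqrt(81 + c((-4 + 6)/(-5 - 4), -7))*n = sqrt(81 + 11)*(-608) = sqrt(92)*(-608) = (2*sqrt(23))*(-608) = -1216*sqrt(23)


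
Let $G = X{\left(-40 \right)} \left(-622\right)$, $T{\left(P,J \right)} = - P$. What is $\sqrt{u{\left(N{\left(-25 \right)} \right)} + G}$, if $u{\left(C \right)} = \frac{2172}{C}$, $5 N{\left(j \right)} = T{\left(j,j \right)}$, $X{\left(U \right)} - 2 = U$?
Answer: $\frac{4 \sqrt{37610}}{5} \approx 155.15$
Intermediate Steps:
$X{\left(U \right)} = 2 + U$
$N{\left(j \right)} = - \frac{j}{5}$ ($N{\left(j \right)} = \frac{\left(-1\right) j}{5} = - \frac{j}{5}$)
$G = 23636$ ($G = \left(2 - 40\right) \left(-622\right) = \left(-38\right) \left(-622\right) = 23636$)
$\sqrt{u{\left(N{\left(-25 \right)} \right)} + G} = \sqrt{\frac{2172}{\left(- \frac{1}{5}\right) \left(-25\right)} + 23636} = \sqrt{\frac{2172}{5} + 23636} = \sqrt{\frac{120352}{5}} = \frac{4 \sqrt{37610}}{5}$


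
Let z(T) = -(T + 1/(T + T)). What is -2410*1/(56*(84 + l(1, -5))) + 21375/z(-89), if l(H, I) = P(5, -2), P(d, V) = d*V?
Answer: 2621450395/10942232 ≈ 239.57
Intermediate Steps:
P(d, V) = V*d
l(H, I) = -10 (l(H, I) = -2*5 = -10)
z(T) = -T - 1/(2*T) (z(T) = -(T + 1/(2*T)) = -T - 1/(2*T))
-2410*1/(56*(84 + l(1, -5))) + 21375/z(-89) = -2410*1/(56*(84 - 10)) + 21375/(-1*(-89) - ½/(-89)) = -2410/(56*74) + 21375/(89 - ½*(-1/89)) = -2410/4144 + 21375/(89 + 1/178) = -2410*1/4144 + 21375/(15843/178) = -1205/2072 + 21375*(178/15843) = -1205/2072 + 1268250/5281 = 2621450395/10942232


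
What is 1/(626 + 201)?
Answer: 1/827 ≈ 0.0012092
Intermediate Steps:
1/(626 + 201) = 1/827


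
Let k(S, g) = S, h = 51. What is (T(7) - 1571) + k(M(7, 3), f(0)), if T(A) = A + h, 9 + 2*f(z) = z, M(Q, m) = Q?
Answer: -1506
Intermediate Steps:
f(z) = -9/2 + z/2
T(A) = 51 + A (T(A) = A + 51 = 51 + A)
(T(7) - 1571) + k(M(7, 3), f(0)) = ((51 + 7) - 1571) + 7 = (58 - 1571) + 7 = -1513 + 7 = -1506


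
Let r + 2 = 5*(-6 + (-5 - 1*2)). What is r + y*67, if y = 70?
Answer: 4623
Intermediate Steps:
r = -67 (r = -2 + 5*(-6 + (-5 - 1*2)) = -2 + 5*(-6 + (-5 - 2)) = -2 + 5*(-6 - 7) = -2 + 5*(-13) = -2 - 65 = -67)
r + y*67 = -67 + 70*67 = -67 + 4690 = 4623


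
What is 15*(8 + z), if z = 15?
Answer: 345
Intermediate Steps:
15*(8 + z) = 15*(8 + 15) = 15*23 = 345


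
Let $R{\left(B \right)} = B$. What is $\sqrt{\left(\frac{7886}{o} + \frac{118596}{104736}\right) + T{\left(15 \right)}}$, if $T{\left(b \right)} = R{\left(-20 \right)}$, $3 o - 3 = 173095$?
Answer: $\frac{i \sqrt{2672110416255184798}}{377699836} \approx 4.3279 i$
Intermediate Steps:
$o = \frac{173098}{3}$ ($o = 1 + \frac{1}{3} \cdot 173095 = 1 + \frac{173095}{3} = \frac{173098}{3} \approx 57699.0$)
$T{\left(b \right)} = -20$
$\sqrt{\left(\frac{7886}{o} + \frac{118596}{104736}\right) + T{\left(15 \right)}} = \sqrt{\left(\frac{7886}{\frac{173098}{3}} + \frac{118596}{104736}\right) - 20} = \sqrt{\left(7886 \cdot \frac{3}{173098} + 118596 \cdot \frac{1}{104736}\right) - 20} = \sqrt{\left(\frac{11829}{86549} + \frac{9883}{8728}\right) - 20} = \sqrt{\frac{958607279}{755399672} - 20} = \sqrt{- \frac{14149386161}{755399672}} = \frac{i \sqrt{2672110416255184798}}{377699836}$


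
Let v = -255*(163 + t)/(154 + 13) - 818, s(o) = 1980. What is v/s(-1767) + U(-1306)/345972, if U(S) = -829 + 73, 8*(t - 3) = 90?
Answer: -1913616119/3466639440 ≈ -0.55201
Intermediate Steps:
t = 57/4 (t = 3 + (⅛)*90 = 3 + 45/4 = 57/4 ≈ 14.250)
v = -727219/668 (v = -255*(163 + 57/4)/(154 + 13) - 818 = -180795/(4*167) - 818 = -255*709/668 - 818 = -180795/668 - 818 = -727219/668 ≈ -1088.7)
U(S) = -756
v/s(-1767) + U(-1306)/345972 = -727219/668/1980 - 756/345972 = -727219/668*1/1980 - 756*1/345972 = -727219/1322640 - 63/28831 = -1913616119/3466639440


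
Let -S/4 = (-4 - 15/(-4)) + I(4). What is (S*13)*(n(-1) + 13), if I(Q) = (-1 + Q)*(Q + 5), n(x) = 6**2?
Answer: -68159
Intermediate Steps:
n(x) = 36
I(Q) = (-1 + Q)*(5 + Q)
S = -107 (S = -4*((-4 - 15/(-4)) + (-5 + 4**2 + 4*4)) = -4*((-4 - 15*(-1/4)) + (-5 + 16 + 16)) = -4*((-4 + 15/4) + 27) = -4*(-1/4 + 27) = -4*107/4 = -107)
(S*13)*(n(-1) + 13) = (-107*13)*(36 + 13) = -1391*49 = -68159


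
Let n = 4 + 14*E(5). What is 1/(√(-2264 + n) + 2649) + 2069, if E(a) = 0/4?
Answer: 14523267458/7019461 - 2*I*√565/7019461 ≈ 2069.0 - 6.7725e-6*I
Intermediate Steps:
E(a) = 0 (E(a) = 0*(¼) = 0)
n = 4 (n = 4 + 14*0 = 4 + 0 = 4)
1/(√(-2264 + n) + 2649) + 2069 = 1/(√(-2264 + 4) + 2649) + 2069 = 1/(√(-2260) + 2649) + 2069 = 1/(2*I*√565 + 2649) + 2069 = 1/(2649 + 2*I*√565) + 2069 = 2069 + 1/(2649 + 2*I*√565)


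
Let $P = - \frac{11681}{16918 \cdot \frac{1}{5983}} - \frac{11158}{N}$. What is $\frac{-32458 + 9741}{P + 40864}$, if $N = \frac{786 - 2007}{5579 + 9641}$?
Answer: $- \frac{42660208866}{330171400799} \approx -0.12921$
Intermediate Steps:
$N = - \frac{1221}{15220} \approx -0.080223$
$P = \frac{253432976927}{1877898}$ ($P = - \frac{11681}{16918 \cdot \frac{1}{5983}} - \frac{11158}{- \frac{1221}{15220}} = - \frac{11681}{16918 \cdot \frac{1}{5983}} - - \frac{169824760}{1221} = - \frac{11681}{\frac{16918}{5983}} + \frac{169824760}{1221} = \left(-11681\right) \frac{5983}{16918} + \frac{169824760}{1221} = - \frac{69887423}{16918} + \frac{169824760}{1221} = \frac{253432976927}{1877898} \approx 1.3496 \cdot 10^{5}$)
$\frac{-32458 + 9741}{P + 40864} = \frac{-32458 + 9741}{\frac{253432976927}{1877898} + 40864} = - \frac{22717}{\frac{330171400799}{1877898}} = \left(-22717\right) \frac{1877898}{330171400799} = - \frac{42660208866}{330171400799}$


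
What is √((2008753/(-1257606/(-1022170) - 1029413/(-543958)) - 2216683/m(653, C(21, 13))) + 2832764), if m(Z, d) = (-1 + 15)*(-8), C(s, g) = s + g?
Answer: √42156816059766082735180255051973/3472639861516 ≈ 1869.7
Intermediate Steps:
C(s, g) = g + s
m(Z, d) = -112 (m(Z, d) = 14*(-8) = -112)
√((2008753/(-1257606/(-1022170) - 1029413/(-543958)) - 2216683/m(653, C(21, 13))) + 2832764) = √((2008753/(-1257606/(-1022170) - 1029413/(-543958)) - 2216683/(-112)) + 2832764) = √((2008753/(-1257606*(-1/1022170) - 1029413*(-1/543958)) - 2216683*(-1/112)) + 2832764) = √((2008753/(628803/511085 + 1029413/543958) + 316669/16) + 2832764) = √((2008753/(868159965379/278008774430) + 316669/16) + 2832764) = √((2008753*(278008774430/868159965379) + 316669/16) + 2832764) = √((558450959662585790/868159965379 + 316669/16) + 2832764) = √(9210134702677975191/13890559446064 + 2832764) = √(48558811441348016087/13890559446064) = √42156816059766082735180255051973/3472639861516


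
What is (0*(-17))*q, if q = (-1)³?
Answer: 0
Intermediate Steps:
q = -1
(0*(-17))*q = (0*(-17))*(-1) = 0*(-1) = 0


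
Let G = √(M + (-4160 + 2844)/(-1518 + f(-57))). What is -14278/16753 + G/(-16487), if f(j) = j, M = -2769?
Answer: -1298/1523 - I*√622837/247305 ≈ -0.85227 - 0.0031912*I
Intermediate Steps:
G = I*√622837/15 (G = √(-2769 + (-4160 + 2844)/(-1518 - 57)) = √(-2769 - 1316/(-1575)) = √(-2769 - 1316*(-1/1575)) = √(-2769 + 188/225) = √(-622837/225) = I*√622837/15 ≈ 52.613*I)
-14278/16753 + G/(-16487) = -14278/16753 + (I*√622837/15)/(-16487) = -14278*1/16753 + (I*√622837/15)*(-1/16487) = -1298/1523 - I*√622837/247305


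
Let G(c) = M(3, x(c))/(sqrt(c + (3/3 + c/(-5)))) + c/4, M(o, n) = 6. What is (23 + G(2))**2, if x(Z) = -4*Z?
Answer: 29437/52 + 282*sqrt(65)/13 ≈ 740.99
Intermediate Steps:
G(c) = 6/sqrt(1 + 4*c/5) + c/4 (G(c) = 6/(sqrt(c + (3/3 + c/(-5)))) + c/4 = 6/(sqrt(c + (3*(1/3) + c*(-1/5)))) + c*(1/4) = 6/(sqrt(c + (1 - c/5))) + c/4 = 6/(sqrt(1 + 4*c/5)) + c/4 = 6/sqrt(1 + 4*c/5) + c/4)
(23 + G(2))**2 = (23 + ((1/4)*2 + 6*sqrt(5)/sqrt(5 + 4*2)))**2 = (23 + (1/2 + 6*sqrt(5)/sqrt(5 + 8)))**2 = (23 + (1/2 + 6*sqrt(5)/sqrt(13)))**2 = (23 + (1/2 + 6*sqrt(5)*(sqrt(13)/13)))**2 = (23 + (1/2 + 6*sqrt(65)/13))**2 = (47/2 + 6*sqrt(65)/13)**2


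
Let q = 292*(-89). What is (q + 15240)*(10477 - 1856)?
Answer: -92658508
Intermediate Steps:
q = -25988
(q + 15240)*(10477 - 1856) = (-25988 + 15240)*(10477 - 1856) = -10748*8621 = -92658508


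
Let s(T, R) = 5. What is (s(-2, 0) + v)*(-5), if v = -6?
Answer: 5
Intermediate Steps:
(s(-2, 0) + v)*(-5) = (5 - 6)*(-5) = -1*(-5) = 5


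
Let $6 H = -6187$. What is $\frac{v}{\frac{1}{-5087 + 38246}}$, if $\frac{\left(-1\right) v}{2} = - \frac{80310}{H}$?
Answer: $- \frac{31955991480}{6187} \approx -5.165 \cdot 10^{6}$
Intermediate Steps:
$H = - \frac{6187}{6}$ ($H = \frac{1}{6} \left(-6187\right) = - \frac{6187}{6} \approx -1031.2$)
$v = - \frac{963720}{6187}$ ($v = - 2 \left(- \frac{80310}{- \frac{6187}{6}}\right) = - 2 \left(\left(-80310\right) \left(- \frac{6}{6187}\right)\right) = \left(-2\right) \frac{481860}{6187} = - \frac{963720}{6187} \approx -155.77$)
$\frac{v}{\frac{1}{-5087 + 38246}} = - \frac{963720}{6187 \frac{1}{-5087 + 38246}} = - \frac{963720}{6187 \cdot \frac{1}{33159}} = - \frac{963720 \frac{1}{\frac{1}{33159}}}{6187} = \left(- \frac{963720}{6187}\right) 33159 = - \frac{31955991480}{6187}$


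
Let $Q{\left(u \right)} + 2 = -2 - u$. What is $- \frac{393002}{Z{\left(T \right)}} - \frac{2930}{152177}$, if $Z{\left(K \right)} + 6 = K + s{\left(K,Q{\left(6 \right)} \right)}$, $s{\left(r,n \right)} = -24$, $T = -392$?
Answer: $\frac{29902314447}{32109347} \approx 931.26$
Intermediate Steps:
$Q{\left(u \right)} = -4 - u$ ($Q{\left(u \right)} = -2 - \left(2 + u\right) = -4 - u$)
$Z{\left(K \right)} = -30 + K$ ($Z{\left(K \right)} = -6 + \left(K - 24\right) = -6 + \left(-24 + K\right) = -30 + K$)
$- \frac{393002}{Z{\left(T \right)}} - \frac{2930}{152177} = - \frac{393002}{-30 - 392} - \frac{2930}{152177} = - \frac{393002}{-422} - \frac{2930}{152177} = \left(-393002\right) \left(- \frac{1}{422}\right) - \frac{2930}{152177} = \frac{196501}{211} - \frac{2930}{152177} = \frac{29902314447}{32109347}$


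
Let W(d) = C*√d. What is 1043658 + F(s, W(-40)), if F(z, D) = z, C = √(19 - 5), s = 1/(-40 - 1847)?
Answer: 1969382645/1887 ≈ 1.0437e+6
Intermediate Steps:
s = -1/1887 (s = 1/(-1887) = -1/1887 ≈ -0.00052994)
C = √14 ≈ 3.7417
W(d) = √14*√d
1043658 + F(s, W(-40)) = 1043658 - 1/1887 = 1969382645/1887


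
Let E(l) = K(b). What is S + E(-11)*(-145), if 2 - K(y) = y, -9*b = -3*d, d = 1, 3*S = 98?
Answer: -209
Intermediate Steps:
S = 98/3 (S = (1/3)*98 = 98/3 ≈ 32.667)
b = 1/3 (b = -(-1)/3 = -1/9*(-3) = 1/3 ≈ 0.33333)
K(y) = 2 - y
E(l) = 5/3 (E(l) = 2 - 1*1/3 = 2 - 1/3 = 5/3)
S + E(-11)*(-145) = 98/3 + (5/3)*(-145) = 98/3 - 725/3 = -209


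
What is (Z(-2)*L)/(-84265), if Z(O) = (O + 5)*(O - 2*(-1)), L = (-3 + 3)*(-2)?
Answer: 0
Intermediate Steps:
L = 0 (L = 0*(-2) = 0)
Z(O) = (2 + O)*(5 + O) (Z(O) = (5 + O)*(O + 2) = (5 + O)*(2 + O) = (2 + O)*(5 + O))
(Z(-2)*L)/(-84265) = ((10 + (-2)² + 7*(-2))*0)/(-84265) = ((10 + 4 - 14)*0)*(-1/84265) = (0*0)*(-1/84265) = 0*(-1/84265) = 0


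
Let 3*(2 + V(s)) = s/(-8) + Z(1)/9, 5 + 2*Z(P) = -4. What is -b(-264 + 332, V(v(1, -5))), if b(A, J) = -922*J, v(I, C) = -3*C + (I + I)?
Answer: -10603/4 ≈ -2650.8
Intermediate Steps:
Z(P) = -9/2 (Z(P) = -5/2 + (½)*(-4) = -5/2 - 2 = -9/2)
v(I, C) = -3*C + 2*I
V(s) = -13/6 - s/24 (V(s) = -2 + (s/(-8) - 9/2/9)/3 = -2 + (s*(-⅛) - 9/2*⅑)/3 = -2 + (-s/8 - ½)/3 = -2 + (-½ - s/8)/3 = -2 + (-⅙ - s/24) = -13/6 - s/24)
-b(-264 + 332, V(v(1, -5))) = -(-922)*(-13/6 - (-3*(-5) + 2*1)/24) = -(-922)*(-13/6 - (15 + 2)/24) = -(-922)*(-13/6 - 1/24*17) = -(-922)*(-13/6 - 17/24) = -(-922)*(-23)/8 = -1*10603/4 = -10603/4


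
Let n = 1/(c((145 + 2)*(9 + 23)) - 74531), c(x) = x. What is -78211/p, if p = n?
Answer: 5461239497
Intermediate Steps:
n = -1/69827 (n = 1/((145 + 2)*(9 + 23) - 74531) = 1/(147*32 - 74531) = 1/(4704 - 74531) = 1/(-69827) = -1/69827 ≈ -1.4321e-5)
p = -1/69827 ≈ -1.4321e-5
-78211/p = -78211/(-1/69827) = -78211*(-69827) = 5461239497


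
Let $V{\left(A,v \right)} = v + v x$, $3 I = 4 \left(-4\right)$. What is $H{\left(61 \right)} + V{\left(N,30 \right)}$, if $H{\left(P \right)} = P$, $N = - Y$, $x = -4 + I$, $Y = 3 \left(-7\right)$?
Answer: $-189$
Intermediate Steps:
$I = - \frac{16}{3}$ ($I = \frac{4 \left(-4\right)}{3} = \frac{1}{3} \left(-16\right) = - \frac{16}{3} \approx -5.3333$)
$Y = -21$
$x = - \frac{28}{3}$ ($x = -4 - \frac{16}{3} = - \frac{28}{3} \approx -9.3333$)
$N = 21$ ($N = \left(-1\right) \left(-21\right) = 21$)
$V{\left(A,v \right)} = - \frac{25 v}{3}$ ($V{\left(A,v \right)} = v + v \left(- \frac{28}{3}\right) = v - \frac{28 v}{3} = - \frac{25 v}{3}$)
$H{\left(61 \right)} + V{\left(N,30 \right)} = 61 - 250 = -189$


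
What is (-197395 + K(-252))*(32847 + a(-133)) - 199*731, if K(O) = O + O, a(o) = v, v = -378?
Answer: -6425728100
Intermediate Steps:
a(o) = -378
K(O) = 2*O
(-197395 + K(-252))*(32847 + a(-133)) - 199*731 = (-197395 + 2*(-252))*(32847 - 378) - 199*731 = (-197395 - 504)*32469 - 1*145469 = -197899*32469 - 145469 = -6425582631 - 145469 = -6425728100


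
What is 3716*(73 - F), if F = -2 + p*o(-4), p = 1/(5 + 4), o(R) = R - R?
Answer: 278700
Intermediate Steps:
o(R) = 0
p = 1/9 ≈ 0.11111
F = -2 (F = -2 + (1/9)*0 = -2 + 0 = -2)
3716*(73 - F) = 3716*(73 - 1*(-2)) = 3716*(73 + 2) = 3716*75 = 278700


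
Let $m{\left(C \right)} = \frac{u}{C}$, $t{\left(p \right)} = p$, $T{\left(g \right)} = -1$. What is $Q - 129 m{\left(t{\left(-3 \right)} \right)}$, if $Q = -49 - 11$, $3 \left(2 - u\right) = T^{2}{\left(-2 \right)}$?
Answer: $\frac{35}{3} \approx 11.667$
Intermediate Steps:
$u = \frac{5}{3}$ ($u = 2 - \frac{\left(-1\right)^{2}}{3} = 2 - \frac{1}{3} = \frac{5}{3} \approx 1.6667$)
$Q = -60$
$m{\left(C \right)} = \frac{5}{3 C}$
$Q - 129 m{\left(t{\left(-3 \right)} \right)} = -60 - 129 \frac{5}{3 \left(-3\right)} = -60 - 129 \cdot \frac{5}{3} \left(- \frac{1}{3}\right) = -60 - - \frac{215}{3} = -60 + \frac{215}{3} = \frac{35}{3}$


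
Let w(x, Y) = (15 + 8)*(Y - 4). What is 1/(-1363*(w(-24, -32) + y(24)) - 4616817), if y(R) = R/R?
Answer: -1/3489616 ≈ -2.8656e-7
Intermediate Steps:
w(x, Y) = -92 + 23*Y (w(x, Y) = 23*(-4 + Y) = -92 + 23*Y)
y(R) = 1
1/(-1363*(w(-24, -32) + y(24)) - 4616817) = 1/(-1363*((-92 + 23*(-32)) + 1) - 4616817) = 1/(-1363*((-92 - 736) + 1) - 4616817) = 1/(-1363*(-828 + 1) - 4616817) = 1/(-1363*(-827) - 4616817) = 1/(1127201 - 4616817) = 1/(-3489616) = -1/3489616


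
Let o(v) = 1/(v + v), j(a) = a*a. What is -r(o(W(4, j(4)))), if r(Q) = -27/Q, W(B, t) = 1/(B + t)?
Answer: 27/10 ≈ 2.7000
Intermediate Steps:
j(a) = a²
o(v) = 1/(2*v)
-r(o(W(4, j(4)))) = -(-27)/(1/(2*(1/(4 + 4²)))) = -(-27)/(1/(2*(1/(4 + 16)))) = -(-27)/(1/(2*(1/20))) = -(-27)/((½)*20) = -(-27)/10 = -1*(-27/10) = 27/10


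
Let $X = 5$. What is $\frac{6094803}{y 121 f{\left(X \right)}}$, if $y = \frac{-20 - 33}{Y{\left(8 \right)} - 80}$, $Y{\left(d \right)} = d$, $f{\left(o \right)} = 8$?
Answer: $\frac{4986657}{583} \approx 8553.4$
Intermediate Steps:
$y = \frac{53}{72}$ ($y = \frac{-20 - 33}{8 - 80} = - \frac{53}{-72} = \left(-53\right) \left(- \frac{1}{72}\right) = \frac{53}{72} \approx 0.73611$)
$\frac{6094803}{y 121 f{\left(X \right)}} = \frac{6094803}{\frac{53}{72} \cdot 121 \cdot 8} = \frac{6094803}{\frac{6413}{72} \cdot 8} = \frac{6094803}{\frac{6413}{9}} = 6094803 \cdot \frac{9}{6413} = \frac{4986657}{583}$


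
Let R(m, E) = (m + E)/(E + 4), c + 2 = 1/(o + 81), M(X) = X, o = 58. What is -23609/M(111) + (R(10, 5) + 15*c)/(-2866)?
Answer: -4702388138/22109757 ≈ -212.68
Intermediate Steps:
c = -277/139 (c = -2 + 1/(58 + 81) = -2 + 1/139 = -277/139 ≈ -1.9928)
R(m, E) = (E + m)/(4 + E)
-23609/M(111) + (R(10, 5) + 15*c)/(-2866) = -23609/111 + ((5 + 10)/(4 + 5) + 15*(-277/139))/(-2866) = -23609*1/111 + (15/9 - 4155/139)*(-1/2866) = -23609/111 + ((1/9)*15 - 4155/139)*(-1/2866) = -23609/111 + (5/3 - 4155/139)*(-1/2866) = -23609/111 - 11770/417*(-1/2866) = -23609/111 + 5885/597561 = -4702388138/22109757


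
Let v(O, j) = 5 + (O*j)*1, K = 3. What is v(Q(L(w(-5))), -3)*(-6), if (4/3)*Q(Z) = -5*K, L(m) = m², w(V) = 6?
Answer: -465/2 ≈ -232.50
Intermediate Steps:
Q(Z) = -45/4 (Q(Z) = 3*(-5*3)/4 = (¾)*(-15) = -45/4)
v(O, j) = 5 + O*j
v(Q(L(w(-5))), -3)*(-6) = (5 - 45/4*(-3))*(-6) = (5 + 135/4)*(-6) = (155/4)*(-6) = -465/2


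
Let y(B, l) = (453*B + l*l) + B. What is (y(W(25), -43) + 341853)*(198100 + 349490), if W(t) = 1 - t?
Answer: 182241237540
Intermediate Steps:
y(B, l) = l² + 454*B (y(B, l) = (453*B + l²) + B = (l² + 453*B) + B = l² + 454*B)
(y(W(25), -43) + 341853)*(198100 + 349490) = (((-43)² + 454*(1 - 1*25)) + 341853)*(198100 + 349490) = ((1849 + 454*(1 - 25)) + 341853)*547590 = ((1849 + 454*(-24)) + 341853)*547590 = ((1849 - 10896) + 341853)*547590 = (-9047 + 341853)*547590 = 332806*547590 = 182241237540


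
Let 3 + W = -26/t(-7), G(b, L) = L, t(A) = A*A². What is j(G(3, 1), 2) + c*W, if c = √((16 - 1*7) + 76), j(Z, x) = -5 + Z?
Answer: -4 - 1003*√85/343 ≈ -30.960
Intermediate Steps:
t(A) = A³
W = -1003/343 (W = -3 - 26/((-7)³) = -3 - 26/(-343) = -3 - 26*(-1/343) = -3 + 26/343 = -1003/343 ≈ -2.9242)
c = √85 (c = √((16 - 7) + 76) = √(9 + 76) = √85 ≈ 9.2195)
j(G(3, 1), 2) + c*W = (-5 + 1) + √85*(-1003/343) = -4 - 1003*√85/343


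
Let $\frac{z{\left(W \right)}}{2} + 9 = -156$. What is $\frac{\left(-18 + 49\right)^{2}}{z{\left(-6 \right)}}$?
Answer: $- \frac{961}{330} \approx -2.9121$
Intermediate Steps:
$z{\left(W \right)} = -330$ ($z{\left(W \right)} = -18 + 2 \left(-156\right) = -18 - 312 = -330$)
$\frac{\left(-18 + 49\right)^{2}}{z{\left(-6 \right)}} = \frac{\left(-18 + 49\right)^{2}}{-330} = 31^{2} \left(- \frac{1}{330}\right) = 961 \left(- \frac{1}{330}\right) = - \frac{961}{330}$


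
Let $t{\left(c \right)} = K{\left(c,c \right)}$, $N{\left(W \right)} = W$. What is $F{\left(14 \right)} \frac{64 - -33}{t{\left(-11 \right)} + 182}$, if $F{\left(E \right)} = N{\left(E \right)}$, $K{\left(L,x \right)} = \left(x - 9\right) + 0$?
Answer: $\frac{679}{81} \approx 8.3827$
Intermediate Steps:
$K{\left(L,x \right)} = -9 + x$ ($K{\left(L,x \right)} = \left(x - 9\right) + 0 = \left(-9 + x\right) + 0 = -9 + x$)
$F{\left(E \right)} = E$
$t{\left(c \right)} = -9 + c$
$F{\left(14 \right)} \frac{64 - -33}{t{\left(-11 \right)} + 182} = 14 \frac{64 - -33}{\left(-9 - 11\right) + 182} = 14 \frac{64 + 33}{-20 + 182} = 14 \cdot \frac{97}{162} = \frac{679}{81}$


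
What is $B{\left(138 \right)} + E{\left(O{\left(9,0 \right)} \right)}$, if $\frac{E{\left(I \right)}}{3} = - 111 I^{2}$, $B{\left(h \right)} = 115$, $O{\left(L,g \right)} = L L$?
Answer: $-2184698$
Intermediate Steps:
$O{\left(L,g \right)} = L^{2}$
$E{\left(I \right)} = - 333 I^{2}$ ($E{\left(I \right)} = 3 \left(- 111 I^{2}\right) = - 333 I^{2}$)
$B{\left(138 \right)} + E{\left(O{\left(9,0 \right)} \right)} = 115 - 333 \left(9^{2}\right)^{2} = 115 - 333 \cdot 81^{2} = 115 - 2184813 = -2184698$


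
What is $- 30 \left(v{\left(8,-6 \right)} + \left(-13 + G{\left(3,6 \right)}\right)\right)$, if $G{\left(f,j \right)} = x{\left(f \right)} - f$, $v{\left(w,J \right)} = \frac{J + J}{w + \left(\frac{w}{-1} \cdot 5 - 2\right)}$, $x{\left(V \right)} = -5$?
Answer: $\frac{10530}{17} \approx 619.41$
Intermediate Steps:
$v{\left(w,J \right)} = \frac{2 J}{-2 - 4 w}$ ($v{\left(w,J \right)} = \frac{2 J}{w + \left(w \left(-1\right) 5 - 2\right)} = \frac{2 J}{w + \left(- w 5 - 2\right)} = \frac{2 J}{w - \left(2 + 5 w\right)} = \frac{2 J}{-2 - 4 w}$)
$G{\left(f,j \right)} = -5 - f$
$- 30 \left(v{\left(8,-6 \right)} + \left(-13 + G{\left(3,6 \right)}\right)\right) = - 30 \left(\left(-1\right) \left(-6\right) \frac{1}{1 + 2 \cdot 8} - 21\right) = - 30 \left(\left(-1\right) \left(-6\right) \frac{1}{1 + 16} - 21\right) = - 30 \left(\left(-1\right) \left(-6\right) \frac{1}{17} - 21\right) = - 30 \left(\frac{6}{17} - 21\right) = \left(-30\right) \left(- \frac{351}{17}\right) = \frac{10530}{17}$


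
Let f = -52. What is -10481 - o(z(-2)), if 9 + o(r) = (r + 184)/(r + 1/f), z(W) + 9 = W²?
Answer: -2723884/261 ≈ -10436.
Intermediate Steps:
z(W) = -9 + W²
o(r) = -9 + (184 + r)/(-1/52 + r) (o(r) = -9 + (r + 184)/(r + 1/(-52)) = -9 + (184 + r)/(r - 1/52) = -9 + (184 + r)/(-1/52 + r))
-10481 - o(z(-2)) = -10481 - (9577 - 416*(-9 + (-2)²))/(-1 + 52*(-9 + (-2)²)) = -10481 - (9577 - 416*(-9 + 4))/(-1 + 52*(-9 + 4)) = -10481 - (9577 - 416*(-5))/(-1 + 52*(-5)) = -10481 - (9577 + 2080)/(-1 - 260) = -10481 - 11657/(-261) = -10481 - (-1)*11657/261 = -10481 - 1*(-11657/261) = -10481 + 11657/261 = -2723884/261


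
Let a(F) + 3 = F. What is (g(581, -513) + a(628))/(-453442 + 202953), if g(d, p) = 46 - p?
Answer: -1184/250489 ≈ -0.0047268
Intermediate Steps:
a(F) = -3 + F
(g(581, -513) + a(628))/(-453442 + 202953) = ((46 - 1*(-513)) + (-3 + 628))/(-453442 + 202953) = ((46 + 513) + 625)/(-250489) = (559 + 625)*(-1/250489) = 1184*(-1/250489) = -1184/250489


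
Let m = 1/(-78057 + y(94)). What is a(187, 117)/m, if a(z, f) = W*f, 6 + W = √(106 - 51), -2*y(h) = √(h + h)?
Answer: 117*(6 - √55)*(78057 + √47) ≈ -1.2935e+7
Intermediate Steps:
y(h) = -√2*√h/2 (y(h) = -√(h + h)/2 = -√2*√h/2)
W = -6 + √55 (W = -6 + √(106 - 51) = -6 + √55 ≈ 1.4162)
m = 1/(-78057 - √47) (m = 1/(-78057 - √2*√94/2) = 1/(-78057 - √47) ≈ -1.2810e-5)
a(z, f) = f*(-6 + √55) (a(z, f) = (-6 + √55)*f = f*(-6 + √55))
a(187, 117)/m = (117*(-6 + √55))/(-78057/6092895202 + √47/6092895202) = (-702 + 117*√55)/(-78057/6092895202 + √47/6092895202)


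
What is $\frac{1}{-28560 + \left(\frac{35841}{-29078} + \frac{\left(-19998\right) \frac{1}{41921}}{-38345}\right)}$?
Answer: $- \frac{4249249413010}{121363800728207391} \approx -3.5012 \cdot 10^{-5}$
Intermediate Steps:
$\frac{1}{-28560 + \left(\frac{35841}{-29078} + \frac{\left(-19998\right) \frac{1}{41921}}{-38345}\right)} = \frac{1}{-28560 + \left(35841 \left(- \frac{1}{29078}\right) + \left(-19998\right) \frac{1}{41921} \left(- \frac{1}{38345}\right)\right)} = \frac{1}{-28560 - \frac{5237492641791}{4249249413010}} = \frac{1}{- \frac{121363800728207391}{4249249413010}} = - \frac{4249249413010}{121363800728207391}$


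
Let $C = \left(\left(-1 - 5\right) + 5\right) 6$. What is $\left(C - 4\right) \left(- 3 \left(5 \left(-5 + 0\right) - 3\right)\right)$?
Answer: $-840$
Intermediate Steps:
$C = -6$ ($C = \left(-6 + 5\right) 6 = \left(-1\right) 6 = -6$)
$\left(C - 4\right) \left(- 3 \left(5 \left(-5 + 0\right) - 3\right)\right) = \left(-6 - 4\right) \left(- 3 \left(5 \left(-5 + 0\right) - 3\right)\right) = - 10 \left(- 3 \left(5 \left(-5\right) - 3\right)\right) = - 10 \left(- 3 \left(-25 - 3\right)\right) = - 10 \left(\left(-3\right) \left(-28\right)\right) = \left(-10\right) 84 = -840$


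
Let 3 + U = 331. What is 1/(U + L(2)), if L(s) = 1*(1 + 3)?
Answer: 1/332 ≈ 0.0030120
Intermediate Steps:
U = 328 (U = -3 + 331 = 328)
L(s) = 4 (L(s) = 1*4 = 4)
1/(U + L(2)) = 1/(328 + 4) = 1/332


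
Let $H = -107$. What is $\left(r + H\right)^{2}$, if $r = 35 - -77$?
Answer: $25$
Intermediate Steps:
$r = 112$ ($r = 35 + 77 = 112$)
$\left(r + H\right)^{2} = \left(112 - 107\right)^{2} = 5^{2} = 25$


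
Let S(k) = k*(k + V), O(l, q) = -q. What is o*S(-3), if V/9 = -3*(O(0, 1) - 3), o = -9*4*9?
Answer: 102060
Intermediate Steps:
o = -324 (o = -36*9 = -324)
V = 108 (V = 9*(-3*(-1*1 - 3)) = 9*(-3*(-1 - 3)) = 9*(-3*(-4)) = 9*12 = 108)
S(k) = k*(108 + k) (S(k) = k*(k + 108) = k*(108 + k))
o*S(-3) = -(-972)*(108 - 3) = -(-972)*105 = -324*(-315) = 102060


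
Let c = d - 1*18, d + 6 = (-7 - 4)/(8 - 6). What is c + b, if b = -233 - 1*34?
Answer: -593/2 ≈ -296.50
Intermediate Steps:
d = -23/2 (d = -6 + (-7 - 4)/(8 - 6) = -6 - 11/2 = -23/2 ≈ -11.500)
c = -59/2 (c = -23/2 - 1*18 = -23/2 - 18 = -59/2 ≈ -29.500)
b = -267 (b = -233 - 34 = -267)
c + b = -59/2 - 267 = -593/2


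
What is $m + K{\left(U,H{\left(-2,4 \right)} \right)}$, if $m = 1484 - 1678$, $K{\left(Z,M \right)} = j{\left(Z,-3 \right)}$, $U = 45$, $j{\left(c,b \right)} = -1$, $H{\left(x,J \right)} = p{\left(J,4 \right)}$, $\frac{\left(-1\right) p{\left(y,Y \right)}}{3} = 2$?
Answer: $-195$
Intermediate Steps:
$p{\left(y,Y \right)} = -6$ ($p{\left(y,Y \right)} = \left(-3\right) 2 = -6$)
$H{\left(x,J \right)} = -6$
$K{\left(Z,M \right)} = -1$
$m = -194$ ($m = 1484 - 1678 = -194$)
$m + K{\left(U,H{\left(-2,4 \right)} \right)} = -194 - 1 = -195$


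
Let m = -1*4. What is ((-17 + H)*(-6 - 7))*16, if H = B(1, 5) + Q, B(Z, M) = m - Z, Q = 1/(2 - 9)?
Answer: 32240/7 ≈ 4605.7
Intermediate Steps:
m = -4
Q = -⅐ (Q = 1/(-7) = -⅐ ≈ -0.14286)
B(Z, M) = -4 - Z
H = -36/7 (H = (-4 - 1*1) - ⅐ = (-4 - 1) - ⅐ = -5 - ⅐ = -36/7 ≈ -5.1429)
((-17 + H)*(-6 - 7))*16 = ((-17 - 36/7)*(-6 - 7))*16 = -155/7*(-13)*16 = (2015/7)*16 = 32240/7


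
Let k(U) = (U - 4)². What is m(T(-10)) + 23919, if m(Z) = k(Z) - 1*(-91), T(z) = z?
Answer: 24206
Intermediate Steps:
k(U) = (-4 + U)²
m(Z) = 91 + (-4 + Z)² (m(Z) = (-4 + Z)² - 1*(-91) = (-4 + Z)² + 91 = 91 + (-4 + Z)²)
m(T(-10)) + 23919 = (91 + (-4 - 10)²) + 23919 = (91 + (-14)²) + 23919 = (91 + 196) + 23919 = 287 + 23919 = 24206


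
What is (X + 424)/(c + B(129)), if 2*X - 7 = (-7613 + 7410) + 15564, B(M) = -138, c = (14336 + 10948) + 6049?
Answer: 8108/31195 ≈ 0.25991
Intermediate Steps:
c = 31333 (c = 25284 + 6049 = 31333)
X = 7684 (X = 7/2 + ((-7613 + 7410) + 15564)/2 = 7/2 + (-203 + 15564)/2 = 7/2 + (½)*15361 = 7/2 + 15361/2 = 7684)
(X + 424)/(c + B(129)) = (7684 + 424)/(31333 - 138) = 8108/31195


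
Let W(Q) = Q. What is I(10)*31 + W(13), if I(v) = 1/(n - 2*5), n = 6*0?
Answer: 99/10 ≈ 9.9000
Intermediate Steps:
n = 0
I(v) = -⅒ (I(v) = 1/(0 - 2*5) = 1/(0 - 10) = 1/(-10) = -⅒)
I(10)*31 + W(13) = -⅒*31 + 13 = -31/10 + 13 = 99/10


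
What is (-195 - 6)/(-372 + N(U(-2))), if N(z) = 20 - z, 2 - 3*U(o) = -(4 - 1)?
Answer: 603/1061 ≈ 0.56833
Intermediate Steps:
U(o) = 5/3 (U(o) = ⅔ - (-1)*(4 - 1)/3 = ⅔ - (-1)*3/3 = ⅔ - ⅓*(-3) = ⅔ + 1 = 5/3)
(-195 - 6)/(-372 + N(U(-2))) = (-195 - 6)/(-372 + (20 - 1*5/3)) = -201/(-372 + (20 - 5/3)) = -201/(-372 + 55/3) = -201/(-1061/3) = -201*(-3/1061) = 603/1061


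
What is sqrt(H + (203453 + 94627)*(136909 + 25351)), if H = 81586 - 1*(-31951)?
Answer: sqrt(48366574337) ≈ 2.1992e+5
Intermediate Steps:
H = 113537 (H = 81586 + 31951 = 113537)
sqrt(H + (203453 + 94627)*(136909 + 25351)) = sqrt(113537 + (203453 + 94627)*(136909 + 25351)) = sqrt(113537 + 298080*162260) = sqrt(113537 + 48366460800) = sqrt(48366574337)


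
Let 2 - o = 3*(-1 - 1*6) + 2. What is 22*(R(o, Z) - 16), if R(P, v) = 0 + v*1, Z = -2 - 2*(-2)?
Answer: -308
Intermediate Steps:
o = 21 (o = 2 - (3*(-1 - 1*6) + 2) = 2 - (3*(-1 - 6) + 2) = 2 - (3*(-7) + 2) = 2 - (-21 + 2) = 2 - 1*(-19) = 2 + 19 = 21)
Z = 2 (Z = -2 - 1*(-4) = -2 + 4 = 2)
R(P, v) = v (R(P, v) = 0 + v = v)
22*(R(o, Z) - 16) = 22*(2 - 16) = 22*(-14) = -308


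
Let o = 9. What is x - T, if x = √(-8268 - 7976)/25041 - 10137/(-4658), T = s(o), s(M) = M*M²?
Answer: -3385545/4658 + 2*I*√4061/25041 ≈ -726.82 + 0.0050897*I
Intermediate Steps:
s(M) = M³
T = 729 (T = 9³ = 729)
x = 10137/4658 + 2*I*√4061/25041 (x = √(-16244)*(1/25041) - 10137*(-1/4658) = (2*I*√4061)*(1/25041) + 10137/4658 = 2*I*√4061/25041 + 10137/4658 = 10137/4658 + 2*I*√4061/25041 ≈ 2.1763 + 0.0050897*I)
x - T = (10137/4658 + 2*I*√4061/25041) - 1*729 = (10137/4658 + 2*I*√4061/25041) - 729 = -3385545/4658 + 2*I*√4061/25041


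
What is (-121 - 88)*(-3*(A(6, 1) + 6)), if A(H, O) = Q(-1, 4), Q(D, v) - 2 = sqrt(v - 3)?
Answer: 5643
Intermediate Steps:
Q(D, v) = 2 + sqrt(-3 + v) (Q(D, v) = 2 + sqrt(v - 3) = 2 + sqrt(-3 + v))
A(H, O) = 3 (A(H, O) = 2 + sqrt(-3 + 4) = 2 + sqrt(1) = 2 + 1 = 3)
(-121 - 88)*(-3*(A(6, 1) + 6)) = (-121 - 88)*(-3*(3 + 6)) = -(-627)*9 = -209*(-27) = 5643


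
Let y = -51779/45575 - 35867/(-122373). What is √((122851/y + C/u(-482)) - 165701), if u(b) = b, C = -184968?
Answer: I*√399361395065697844504133566118/1133112843122 ≈ 557.71*I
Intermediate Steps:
y = -4701713042/5577149475 (y = -51779*1/45575 - 35867*(-1/122373) = -51779/45575 + 35867/122373 = -4701713042/5577149475 ≈ -0.84303)
√((122851/y + C/u(-482)) - 165701) = √((122851/(-4701713042/5577149475) - 184968/(-482)) - 165701) = √((122851*(-5577149475/4701713042) - 184968*(-1/482)) - 165701) = √((-685158390153225/4701713042 + 92484/241) - 165701) = √(-164688338797950897/1133112843122 - 165701) = √(-352446270016109419/1133112843122) = I*√399361395065697844504133566118/1133112843122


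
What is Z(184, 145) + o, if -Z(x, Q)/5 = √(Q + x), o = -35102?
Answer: -35102 - 5*√329 ≈ -35193.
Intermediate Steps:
Z(x, Q) = -5*√(Q + x)
Z(184, 145) + o = -5*√(145 + 184) - 35102 = -5*√329 - 35102 = -35102 - 5*√329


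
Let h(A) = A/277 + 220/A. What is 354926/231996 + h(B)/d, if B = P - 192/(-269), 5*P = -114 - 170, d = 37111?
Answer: 46270014458169628453/30246412609097529630 ≈ 1.5298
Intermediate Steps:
P = -284/5 (P = (-114 - 170)/5 = (⅕)*(-284) = -284/5 ≈ -56.800)
B = -75436/1345 (B = -284/5 - 192/(-269) = -284/5 - 192*(-1/269) = -284/5 + 192/269 = -75436/1345 ≈ -56.086)
h(A) = 220/A + A/277 (h(A) = A*(1/277) + 220/A = A/277 + 220/A = 220/A + A/277)
354926/231996 + h(B)/d = 354926/231996 + (220/(-75436/1345) + (1/277)*(-75436/1345))/37111 = 354926*(1/231996) + (220*(-1345/75436) - 75436/372565)*(1/37111) = 177463/115998 + (-73975/18859 - 75436/372565)*(1/37111) = 177463/115998 - 28983143399/7026203335*1/37111 = 177463/115998 - 28983143399/260749431965185 = 46270014458169628453/30246412609097529630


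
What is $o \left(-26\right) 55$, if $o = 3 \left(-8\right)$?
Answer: $34320$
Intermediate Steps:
$o = -24$
$o \left(-26\right) 55 = \left(-24\right) \left(-26\right) 55 = 624 \cdot 55 = 34320$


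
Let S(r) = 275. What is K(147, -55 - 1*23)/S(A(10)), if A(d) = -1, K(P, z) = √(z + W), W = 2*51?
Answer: 2*√6/275 ≈ 0.017814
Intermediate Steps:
W = 102
K(P, z) = √(102 + z) (K(P, z) = √(z + 102) = √(102 + z))
K(147, -55 - 1*23)/S(A(10)) = √(102 + (-55 - 1*23))/275 = √(102 + (-55 - 23))*(1/275) = √(102 - 78)*(1/275) = √24*(1/275) = (2*√6)*(1/275) = 2*√6/275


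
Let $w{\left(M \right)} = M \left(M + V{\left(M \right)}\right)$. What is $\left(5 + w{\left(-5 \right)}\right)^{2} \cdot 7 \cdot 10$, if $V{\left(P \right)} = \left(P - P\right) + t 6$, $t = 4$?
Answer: $567000$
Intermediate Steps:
$V{\left(P \right)} = 24$ ($V{\left(P \right)} = \left(P - P\right) + 4 \cdot 6 = 0 + 24 = 24$)
$w{\left(M \right)} = M \left(24 + M\right)$ ($w{\left(M \right)} = M \left(M + 24\right) = M \left(24 + M\right)$)
$\left(5 + w{\left(-5 \right)}\right)^{2} \cdot 7 \cdot 10 = \left(5 - 5 \left(24 - 5\right)\right)^{2} \cdot 7 \cdot 10 = \left(5 - 95\right)^{2} \cdot 7 \cdot 10 = \left(-90\right)^{2} \cdot 7 \cdot 10 = 8100 \cdot 7 \cdot 10 = 56700 \cdot 10 = 567000$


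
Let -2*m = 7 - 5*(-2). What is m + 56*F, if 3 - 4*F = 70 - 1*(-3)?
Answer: -1977/2 ≈ -988.50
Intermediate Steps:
F = -35/2 (F = ¾ - (70 - 1*(-3))/4 = ¾ - (70 + 3)/4 = ¾ - ¼*73 = ¾ - 73/4 = -35/2 ≈ -17.500)
m = -17/2 (m = -(7 - 5*(-2))/2 = -(7 + 10)/2 = -½*17 = -17/2 ≈ -8.5000)
m + 56*F = -17/2 + 56*(-35/2) = -17/2 - 980 = -1977/2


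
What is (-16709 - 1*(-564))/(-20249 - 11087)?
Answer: 16145/31336 ≈ 0.51522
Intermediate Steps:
(-16709 - 1*(-564))/(-20249 - 11087) = (-16709 + 564)/(-31336) = -16145*(-1/31336) = 16145/31336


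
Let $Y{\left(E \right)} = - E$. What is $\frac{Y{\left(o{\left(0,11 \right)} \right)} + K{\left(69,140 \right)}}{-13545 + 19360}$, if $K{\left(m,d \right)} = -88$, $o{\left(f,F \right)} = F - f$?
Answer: $- \frac{99}{5815} \approx -0.017025$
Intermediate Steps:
$\frac{Y{\left(o{\left(0,11 \right)} \right)} + K{\left(69,140 \right)}}{-13545 + 19360} = \frac{- (11 - 0) - 88}{-13545 + 19360} = \frac{- (11 + 0) - 88}{5815} = \left(\left(-1\right) 11 - 88\right) \frac{1}{5815} = \left(-11 - 88\right) \frac{1}{5815} = \left(-99\right) \frac{1}{5815} = - \frac{99}{5815}$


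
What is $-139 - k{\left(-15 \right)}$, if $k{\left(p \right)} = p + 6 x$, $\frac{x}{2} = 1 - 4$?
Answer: $-88$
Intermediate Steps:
$x = -6$ ($x = 2 \left(1 - 4\right) = 2 \left(-3\right) = -6$)
$k{\left(p \right)} = -36 + p$ ($k{\left(p \right)} = p + 6 \left(-6\right) = p - 36 = -36 + p$)
$-139 - k{\left(-15 \right)} = -139 - \left(-36 - 15\right) = -139 - -51 = -139 + 51 = -88$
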